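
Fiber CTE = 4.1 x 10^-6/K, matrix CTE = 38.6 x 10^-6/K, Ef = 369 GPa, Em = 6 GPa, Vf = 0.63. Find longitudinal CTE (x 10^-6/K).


E1 = Ef*Vf + Em*(1-Vf) = 234.69
alpha_1 = (alpha_f*Ef*Vf + alpha_m*Em*(1-Vf))/E1 = 4.43 x 10^-6/K

4.43 x 10^-6/K


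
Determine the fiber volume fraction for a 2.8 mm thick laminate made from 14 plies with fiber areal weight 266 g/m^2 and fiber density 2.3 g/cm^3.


Vf = n * FAW / (rho_f * h * 1000) = 14 * 266 / (2.3 * 2.8 * 1000) = 0.5783

0.5783


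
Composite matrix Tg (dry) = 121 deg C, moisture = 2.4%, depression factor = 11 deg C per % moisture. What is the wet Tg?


Tg_wet = Tg_dry - k*moisture = 121 - 11*2.4 = 94.6 deg C

94.6 deg C


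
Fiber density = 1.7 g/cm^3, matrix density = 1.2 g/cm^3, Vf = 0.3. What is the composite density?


rho_c = rho_f*Vf + rho_m*(1-Vf) = 1.7*0.3 + 1.2*0.7 = 1.35 g/cm^3

1.35 g/cm^3


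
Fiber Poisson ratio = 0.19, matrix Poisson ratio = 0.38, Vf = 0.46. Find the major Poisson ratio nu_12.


nu_12 = nu_f*Vf + nu_m*(1-Vf) = 0.19*0.46 + 0.38*0.54 = 0.2926

0.2926


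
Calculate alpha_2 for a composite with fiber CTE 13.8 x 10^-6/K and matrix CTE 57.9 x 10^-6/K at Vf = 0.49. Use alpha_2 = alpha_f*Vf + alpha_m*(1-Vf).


alpha_2 = alpha_f*Vf + alpha_m*(1-Vf) = 13.8*0.49 + 57.9*0.51 = 36.3 x 10^-6/K

36.3 x 10^-6/K


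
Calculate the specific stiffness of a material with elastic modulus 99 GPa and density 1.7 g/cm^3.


Specific stiffness = E/rho = 99/1.7 = 58.2 GPa/(g/cm^3)

58.2 GPa/(g/cm^3)


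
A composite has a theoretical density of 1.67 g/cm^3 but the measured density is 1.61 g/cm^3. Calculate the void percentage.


Void% = (rho_theo - rho_actual)/rho_theo * 100 = (1.67 - 1.61)/1.67 * 100 = 3.59%

3.59%


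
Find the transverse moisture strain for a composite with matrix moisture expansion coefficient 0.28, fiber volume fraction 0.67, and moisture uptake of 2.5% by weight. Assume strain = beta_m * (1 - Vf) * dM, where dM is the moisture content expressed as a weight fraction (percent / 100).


dM = 2.5/100 = 0.025
strain = beta_m * (1-Vf) * dM = 0.28 * 0.33 * 0.025 = 0.00231

0.00231


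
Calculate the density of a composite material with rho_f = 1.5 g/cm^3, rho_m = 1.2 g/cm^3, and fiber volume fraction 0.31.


rho_c = rho_f*Vf + rho_m*(1-Vf) = 1.5*0.31 + 1.2*0.69 = 1.293 g/cm^3

1.293 g/cm^3


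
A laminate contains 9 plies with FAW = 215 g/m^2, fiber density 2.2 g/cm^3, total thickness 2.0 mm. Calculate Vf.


Vf = n * FAW / (rho_f * h * 1000) = 9 * 215 / (2.2 * 2.0 * 1000) = 0.4398

0.4398


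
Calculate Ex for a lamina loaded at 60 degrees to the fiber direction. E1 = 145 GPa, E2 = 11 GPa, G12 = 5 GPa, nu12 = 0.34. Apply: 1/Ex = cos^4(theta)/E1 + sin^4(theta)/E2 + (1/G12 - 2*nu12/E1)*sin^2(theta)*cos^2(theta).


cos^4(60) = 0.0625, sin^4(60) = 0.5625, sin^2(60)*cos^2(60) = 0.1875
1/G12 - 2*nu12/E1 = 1/5 - 2*0.34/145 = 0.19531 GPa^-1
1/Ex = 0.0625/145 + 0.5625/11 + 0.19531*0.1875 = 0.0881881 GPa^-1
Ex = 11.34 GPa

11.34 GPa


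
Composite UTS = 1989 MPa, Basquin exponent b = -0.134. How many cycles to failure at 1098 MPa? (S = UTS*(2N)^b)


N = 0.5 * (S/UTS)^(1/b) = 0.5 * (1098/1989)^(1/-0.134) = 42.1294 cycles

42.1294 cycles


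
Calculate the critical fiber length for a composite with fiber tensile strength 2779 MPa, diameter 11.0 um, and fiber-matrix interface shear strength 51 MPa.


Lc = sigma_f * d / (2 * tau_i) = 2779 * 11.0 / (2 * 51) = 299.7 um

299.7 um


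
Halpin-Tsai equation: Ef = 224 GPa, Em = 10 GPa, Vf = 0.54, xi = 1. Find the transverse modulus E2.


eta = (Ef/Em - 1)/(Ef/Em + xi) = (22.4 - 1)/(22.4 + 1) = 0.9145
E2 = Em*(1+xi*eta*Vf)/(1-eta*Vf) = 29.51 GPa

29.51 GPa


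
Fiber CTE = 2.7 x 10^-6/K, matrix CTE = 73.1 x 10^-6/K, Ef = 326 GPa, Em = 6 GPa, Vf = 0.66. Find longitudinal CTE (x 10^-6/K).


E1 = Ef*Vf + Em*(1-Vf) = 217.2
alpha_1 = (alpha_f*Ef*Vf + alpha_m*Em*(1-Vf))/E1 = 3.36 x 10^-6/K

3.36 x 10^-6/K


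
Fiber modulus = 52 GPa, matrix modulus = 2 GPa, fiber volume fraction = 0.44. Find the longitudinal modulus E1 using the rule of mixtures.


E1 = Ef*Vf + Em*(1-Vf) = 52*0.44 + 2*0.56 = 24.0 GPa

24.0 GPa


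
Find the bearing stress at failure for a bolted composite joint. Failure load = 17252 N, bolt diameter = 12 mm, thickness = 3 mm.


sigma_br = F/(d*h) = 17252/(12*3) = 479.2 MPa

479.2 MPa


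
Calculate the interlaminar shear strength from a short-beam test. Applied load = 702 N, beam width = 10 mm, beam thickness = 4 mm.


ILSS = 3F/(4bh) = 3*702/(4*10*4) = 13.16 MPa

13.16 MPa


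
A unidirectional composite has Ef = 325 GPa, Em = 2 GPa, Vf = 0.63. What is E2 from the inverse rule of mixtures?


1/E2 = Vf/Ef + (1-Vf)/Em = 0.63/325 + 0.37/2
E2 = 5.35 GPa

5.35 GPa


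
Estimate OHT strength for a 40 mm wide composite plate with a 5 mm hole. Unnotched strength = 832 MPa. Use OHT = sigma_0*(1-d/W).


OHT = sigma_0*(1-d/W) = 832*(1-5/40) = 728.0 MPa

728.0 MPa


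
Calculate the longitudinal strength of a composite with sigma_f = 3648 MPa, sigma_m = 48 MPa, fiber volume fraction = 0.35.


sigma_1 = sigma_f*Vf + sigma_m*(1-Vf) = 3648*0.35 + 48*0.65 = 1308.0 MPa

1308.0 MPa


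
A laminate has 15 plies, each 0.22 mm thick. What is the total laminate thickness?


h = n * t_ply = 15 * 0.22 = 3.3 mm

3.3 mm


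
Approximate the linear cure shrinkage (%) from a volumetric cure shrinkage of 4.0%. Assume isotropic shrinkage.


Linear shrinkage ≈ vol_shrink/3 = 4.0/3 = 1.333%

1.333%


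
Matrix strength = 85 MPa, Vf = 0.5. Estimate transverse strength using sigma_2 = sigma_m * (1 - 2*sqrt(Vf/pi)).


factor = 1 - 2*sqrt(0.5/pi) = 0.2021
sigma_2 = 85 * 0.2021 = 17.18 MPa

17.18 MPa


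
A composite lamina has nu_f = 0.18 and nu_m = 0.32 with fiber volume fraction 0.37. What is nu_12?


nu_12 = nu_f*Vf + nu_m*(1-Vf) = 0.18*0.37 + 0.32*0.63 = 0.2682

0.2682


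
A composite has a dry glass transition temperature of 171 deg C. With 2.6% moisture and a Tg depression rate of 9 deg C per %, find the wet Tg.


Tg_wet = Tg_dry - k*moisture = 171 - 9*2.6 = 147.6 deg C

147.6 deg C


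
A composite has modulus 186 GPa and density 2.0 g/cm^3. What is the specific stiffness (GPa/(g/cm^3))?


Specific stiffness = E/rho = 186/2.0 = 93.0 GPa/(g/cm^3)

93.0 GPa/(g/cm^3)


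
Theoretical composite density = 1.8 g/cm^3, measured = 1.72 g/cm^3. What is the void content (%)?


Void% = (rho_theo - rho_actual)/rho_theo * 100 = (1.8 - 1.72)/1.8 * 100 = 4.44%

4.44%


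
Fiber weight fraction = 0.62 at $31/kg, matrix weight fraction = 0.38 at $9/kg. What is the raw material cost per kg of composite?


Cost = cost_f*Wf + cost_m*Wm = 31*0.62 + 9*0.38 = $22.64/kg

$22.64/kg


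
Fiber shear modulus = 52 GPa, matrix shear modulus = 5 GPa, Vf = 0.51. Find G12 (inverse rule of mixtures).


1/G12 = Vf/Gf + (1-Vf)/Gm = 0.51/52 + 0.49/5
G12 = 9.28 GPa

9.28 GPa


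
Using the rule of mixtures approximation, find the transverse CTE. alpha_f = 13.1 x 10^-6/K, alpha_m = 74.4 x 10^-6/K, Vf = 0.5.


alpha_2 = alpha_f*Vf + alpha_m*(1-Vf) = 13.1*0.5 + 74.4*0.5 = 43.8 x 10^-6/K

43.8 x 10^-6/K


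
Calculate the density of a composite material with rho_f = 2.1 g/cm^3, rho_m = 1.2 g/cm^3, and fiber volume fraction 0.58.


rho_c = rho_f*Vf + rho_m*(1-Vf) = 2.1*0.58 + 1.2*0.42 = 1.722 g/cm^3

1.722 g/cm^3


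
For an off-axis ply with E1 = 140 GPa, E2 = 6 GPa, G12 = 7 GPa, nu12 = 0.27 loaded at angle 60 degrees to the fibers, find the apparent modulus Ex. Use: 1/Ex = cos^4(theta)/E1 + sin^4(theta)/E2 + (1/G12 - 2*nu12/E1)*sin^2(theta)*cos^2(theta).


cos^4(60) = 0.0625, sin^4(60) = 0.5625, sin^2(60)*cos^2(60) = 0.1875
1/G12 - 2*nu12/E1 = 1/7 - 2*0.27/140 = 0.139 GPa^-1
1/Ex = 0.0625/140 + 0.5625/6 + 0.139*0.1875 = 0.1202589 GPa^-1
Ex = 8.32 GPa

8.32 GPa


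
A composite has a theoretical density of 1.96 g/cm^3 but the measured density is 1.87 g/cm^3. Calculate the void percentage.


Void% = (rho_theo - rho_actual)/rho_theo * 100 = (1.96 - 1.87)/1.96 * 100 = 4.59%

4.59%


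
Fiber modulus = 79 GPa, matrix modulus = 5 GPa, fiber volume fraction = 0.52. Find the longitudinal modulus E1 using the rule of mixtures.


E1 = Ef*Vf + Em*(1-Vf) = 79*0.52 + 5*0.48 = 43.48 GPa

43.48 GPa


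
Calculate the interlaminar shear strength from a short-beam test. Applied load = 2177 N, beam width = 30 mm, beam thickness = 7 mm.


ILSS = 3F/(4bh) = 3*2177/(4*30*7) = 7.78 MPa

7.78 MPa


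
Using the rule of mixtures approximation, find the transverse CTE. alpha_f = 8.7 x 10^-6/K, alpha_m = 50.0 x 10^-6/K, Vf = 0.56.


alpha_2 = alpha_f*Vf + alpha_m*(1-Vf) = 8.7*0.56 + 50.0*0.44 = 26.9 x 10^-6/K

26.9 x 10^-6/K


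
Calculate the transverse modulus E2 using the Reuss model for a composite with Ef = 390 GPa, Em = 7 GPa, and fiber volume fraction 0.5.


1/E2 = Vf/Ef + (1-Vf)/Em = 0.5/390 + 0.5/7
E2 = 13.75 GPa

13.75 GPa


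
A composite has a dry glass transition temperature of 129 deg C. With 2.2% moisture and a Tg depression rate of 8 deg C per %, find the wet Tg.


Tg_wet = Tg_dry - k*moisture = 129 - 8*2.2 = 111.4 deg C

111.4 deg C


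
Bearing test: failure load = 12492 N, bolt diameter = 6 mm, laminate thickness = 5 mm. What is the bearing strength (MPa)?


sigma_br = F/(d*h) = 12492/(6*5) = 416.4 MPa

416.4 MPa


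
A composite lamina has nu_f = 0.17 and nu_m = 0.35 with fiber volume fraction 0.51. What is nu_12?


nu_12 = nu_f*Vf + nu_m*(1-Vf) = 0.17*0.51 + 0.35*0.49 = 0.2582

0.2582


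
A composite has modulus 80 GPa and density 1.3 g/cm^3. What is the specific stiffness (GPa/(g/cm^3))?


Specific stiffness = E/rho = 80/1.3 = 61.5 GPa/(g/cm^3)

61.5 GPa/(g/cm^3)


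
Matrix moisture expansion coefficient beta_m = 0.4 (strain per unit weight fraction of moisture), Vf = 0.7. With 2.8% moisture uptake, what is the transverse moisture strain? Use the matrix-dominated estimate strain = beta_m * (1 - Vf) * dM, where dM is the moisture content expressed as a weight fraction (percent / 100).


dM = 2.8/100 = 0.028
strain = beta_m * (1-Vf) * dM = 0.4 * 0.3 * 0.028 = 0.00336

0.00336


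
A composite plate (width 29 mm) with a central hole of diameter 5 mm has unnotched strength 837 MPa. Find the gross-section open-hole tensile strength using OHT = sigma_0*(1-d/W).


OHT = sigma_0*(1-d/W) = 837*(1-5/29) = 692.7 MPa

692.7 MPa


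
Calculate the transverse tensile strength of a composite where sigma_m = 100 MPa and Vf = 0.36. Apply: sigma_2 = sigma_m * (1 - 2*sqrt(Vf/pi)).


factor = 1 - 2*sqrt(0.36/pi) = 0.323
sigma_2 = 100 * 0.323 = 32.3 MPa

32.3 MPa


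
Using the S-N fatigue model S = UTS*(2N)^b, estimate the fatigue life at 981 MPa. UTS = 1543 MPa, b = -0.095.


N = 0.5 * (S/UTS)^(1/b) = 0.5 * (981/1543)^(1/-0.095) = 58.8117 cycles

58.8117 cycles


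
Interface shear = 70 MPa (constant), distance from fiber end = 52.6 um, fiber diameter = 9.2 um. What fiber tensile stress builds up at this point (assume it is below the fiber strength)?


Force balance: sigma_f * (pi*d^2/4) = tau * (pi*d) * x  ->  sigma_f = 4 * tau * x / d
sigma_f = 4 * 70 * 52.6 / 9.2 = 1600.9 MPa

1600.9 MPa


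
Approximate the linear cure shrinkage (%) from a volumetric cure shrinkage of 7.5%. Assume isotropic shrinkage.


Linear shrinkage ≈ vol_shrink/3 = 7.5/3 = 2.5%

2.5%


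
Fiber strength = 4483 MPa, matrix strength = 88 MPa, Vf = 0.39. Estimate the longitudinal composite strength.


sigma_1 = sigma_f*Vf + sigma_m*(1-Vf) = 4483*0.39 + 88*0.61 = 1802.1 MPa

1802.1 MPa


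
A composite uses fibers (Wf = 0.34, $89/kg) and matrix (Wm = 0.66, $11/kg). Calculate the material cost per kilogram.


Cost = cost_f*Wf + cost_m*Wm = 89*0.34 + 11*0.66 = $37.52/kg

$37.52/kg


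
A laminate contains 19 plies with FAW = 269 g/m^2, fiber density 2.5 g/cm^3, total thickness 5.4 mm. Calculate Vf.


Vf = n * FAW / (rho_f * h * 1000) = 19 * 269 / (2.5 * 5.4 * 1000) = 0.3786

0.3786


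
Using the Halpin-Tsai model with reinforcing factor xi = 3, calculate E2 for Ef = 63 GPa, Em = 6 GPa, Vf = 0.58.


eta = (Ef/Em - 1)/(Ef/Em + xi) = (10.5 - 1)/(10.5 + 3) = 0.7037
E2 = Em*(1+xi*eta*Vf)/(1-eta*Vf) = 22.55 GPa

22.55 GPa


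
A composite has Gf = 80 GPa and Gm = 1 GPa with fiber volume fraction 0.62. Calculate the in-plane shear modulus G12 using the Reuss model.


1/G12 = Vf/Gf + (1-Vf)/Gm = 0.62/80 + 0.38/1
G12 = 2.58 GPa

2.58 GPa


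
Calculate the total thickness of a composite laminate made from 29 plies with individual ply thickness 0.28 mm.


h = n * t_ply = 29 * 0.28 = 8.12 mm

8.12 mm


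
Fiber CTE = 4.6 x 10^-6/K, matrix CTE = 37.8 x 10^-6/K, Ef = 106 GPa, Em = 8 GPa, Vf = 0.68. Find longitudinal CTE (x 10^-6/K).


E1 = Ef*Vf + Em*(1-Vf) = 74.64
alpha_1 = (alpha_f*Ef*Vf + alpha_m*Em*(1-Vf))/E1 = 5.74 x 10^-6/K

5.74 x 10^-6/K


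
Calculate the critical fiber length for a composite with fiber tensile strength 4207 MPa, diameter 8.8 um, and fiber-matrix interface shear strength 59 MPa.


Lc = sigma_f * d / (2 * tau_i) = 4207 * 8.8 / (2 * 59) = 313.7 um

313.7 um


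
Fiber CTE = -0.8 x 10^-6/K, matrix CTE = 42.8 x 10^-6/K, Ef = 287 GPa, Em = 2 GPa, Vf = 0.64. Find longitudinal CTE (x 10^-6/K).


E1 = Ef*Vf + Em*(1-Vf) = 184.4
alpha_1 = (alpha_f*Ef*Vf + alpha_m*Em*(1-Vf))/E1 = -0.63 x 10^-6/K

-0.63 x 10^-6/K


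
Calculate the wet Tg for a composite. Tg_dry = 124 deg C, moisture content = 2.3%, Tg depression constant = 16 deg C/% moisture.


Tg_wet = Tg_dry - k*moisture = 124 - 16*2.3 = 87.2 deg C

87.2 deg C


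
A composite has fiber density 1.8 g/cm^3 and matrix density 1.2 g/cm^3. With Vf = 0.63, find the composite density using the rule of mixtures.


rho_c = rho_f*Vf + rho_m*(1-Vf) = 1.8*0.63 + 1.2*0.37 = 1.578 g/cm^3

1.578 g/cm^3


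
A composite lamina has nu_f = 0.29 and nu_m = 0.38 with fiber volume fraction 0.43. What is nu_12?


nu_12 = nu_f*Vf + nu_m*(1-Vf) = 0.29*0.43 + 0.38*0.57 = 0.3413

0.3413


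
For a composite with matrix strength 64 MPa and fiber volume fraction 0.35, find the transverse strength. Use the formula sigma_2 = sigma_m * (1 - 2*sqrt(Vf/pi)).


factor = 1 - 2*sqrt(0.35/pi) = 0.3324
sigma_2 = 64 * 0.3324 = 21.28 MPa

21.28 MPa


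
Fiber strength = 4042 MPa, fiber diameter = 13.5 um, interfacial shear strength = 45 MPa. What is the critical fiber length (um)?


Lc = sigma_f * d / (2 * tau_i) = 4042 * 13.5 / (2 * 45) = 606.3 um

606.3 um


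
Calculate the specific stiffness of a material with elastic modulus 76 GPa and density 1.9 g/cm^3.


Specific stiffness = E/rho = 76/1.9 = 40.0 GPa/(g/cm^3)

40.0 GPa/(g/cm^3)


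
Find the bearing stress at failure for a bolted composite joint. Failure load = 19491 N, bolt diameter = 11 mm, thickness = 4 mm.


sigma_br = F/(d*h) = 19491/(11*4) = 443.0 MPa

443.0 MPa


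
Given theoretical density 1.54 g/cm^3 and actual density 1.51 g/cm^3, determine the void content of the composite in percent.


Void% = (rho_theo - rho_actual)/rho_theo * 100 = (1.54 - 1.51)/1.54 * 100 = 1.95%

1.95%


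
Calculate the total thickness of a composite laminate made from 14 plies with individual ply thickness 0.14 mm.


h = n * t_ply = 14 * 0.14 = 1.96 mm

1.96 mm


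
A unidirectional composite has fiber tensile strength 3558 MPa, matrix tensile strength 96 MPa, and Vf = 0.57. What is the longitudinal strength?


sigma_1 = sigma_f*Vf + sigma_m*(1-Vf) = 3558*0.57 + 96*0.43 = 2069.3 MPa

2069.3 MPa


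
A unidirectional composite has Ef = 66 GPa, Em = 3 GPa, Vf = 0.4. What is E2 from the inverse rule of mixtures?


1/E2 = Vf/Ef + (1-Vf)/Em = 0.4/66 + 0.6/3
E2 = 4.85 GPa

4.85 GPa


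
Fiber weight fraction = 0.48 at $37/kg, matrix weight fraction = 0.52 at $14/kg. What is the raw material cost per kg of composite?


Cost = cost_f*Wf + cost_m*Wm = 37*0.48 + 14*0.52 = $25.04/kg

$25.04/kg


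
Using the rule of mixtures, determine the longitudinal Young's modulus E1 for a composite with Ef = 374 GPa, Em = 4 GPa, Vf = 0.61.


E1 = Ef*Vf + Em*(1-Vf) = 374*0.61 + 4*0.39 = 229.7 GPa

229.7 GPa


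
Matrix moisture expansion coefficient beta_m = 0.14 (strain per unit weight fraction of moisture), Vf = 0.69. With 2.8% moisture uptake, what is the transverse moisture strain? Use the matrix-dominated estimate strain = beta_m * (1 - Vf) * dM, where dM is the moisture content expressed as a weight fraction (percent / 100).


dM = 2.8/100 = 0.028
strain = beta_m * (1-Vf) * dM = 0.14 * 0.31 * 0.028 = 0.0012152

0.0012152


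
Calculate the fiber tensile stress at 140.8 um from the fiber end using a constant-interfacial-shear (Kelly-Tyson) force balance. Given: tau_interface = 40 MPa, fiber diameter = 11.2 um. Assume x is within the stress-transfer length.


Force balance: sigma_f * (pi*d^2/4) = tau * (pi*d) * x  ->  sigma_f = 4 * tau * x / d
sigma_f = 4 * 40 * 140.8 / 11.2 = 2011.4 MPa

2011.4 MPa


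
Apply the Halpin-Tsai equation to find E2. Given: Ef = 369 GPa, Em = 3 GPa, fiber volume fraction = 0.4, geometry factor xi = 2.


eta = (Ef/Em - 1)/(Ef/Em + xi) = (123.0 - 1)/(123.0 + 2) = 0.976
E2 = Em*(1+xi*eta*Vf)/(1-eta*Vf) = 8.76 GPa

8.76 GPa


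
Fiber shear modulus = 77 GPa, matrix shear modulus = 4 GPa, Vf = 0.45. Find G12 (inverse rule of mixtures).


1/G12 = Vf/Gf + (1-Vf)/Gm = 0.45/77 + 0.55/4
G12 = 6.98 GPa

6.98 GPa


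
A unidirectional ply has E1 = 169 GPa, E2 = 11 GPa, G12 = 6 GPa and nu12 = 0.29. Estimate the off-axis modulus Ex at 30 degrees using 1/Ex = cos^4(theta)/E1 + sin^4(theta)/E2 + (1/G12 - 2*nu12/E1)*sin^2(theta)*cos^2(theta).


cos^4(30) = 0.5625, sin^4(30) = 0.0625, sin^2(30)*cos^2(30) = 0.1875
1/G12 - 2*nu12/E1 = 1/6 - 2*0.29/169 = 0.163235 GPa^-1
1/Ex = 0.5625/169 + 0.0625/11 + 0.163235*0.1875 = 0.0396167 GPa^-1
Ex = 25.24 GPa

25.24 GPa


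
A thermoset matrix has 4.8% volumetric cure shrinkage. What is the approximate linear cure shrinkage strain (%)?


Linear shrinkage ≈ vol_shrink/3 = 4.8/3 = 1.6%

1.6%


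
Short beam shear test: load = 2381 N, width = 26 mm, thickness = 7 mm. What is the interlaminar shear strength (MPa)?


ILSS = 3F/(4bh) = 3*2381/(4*26*7) = 9.81 MPa

9.81 MPa


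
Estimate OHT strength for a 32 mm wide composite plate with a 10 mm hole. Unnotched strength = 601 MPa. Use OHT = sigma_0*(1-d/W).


OHT = sigma_0*(1-d/W) = 601*(1-10/32) = 413.2 MPa

413.2 MPa


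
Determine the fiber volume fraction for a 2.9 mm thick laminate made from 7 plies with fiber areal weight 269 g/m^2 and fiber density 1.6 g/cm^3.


Vf = n * FAW / (rho_f * h * 1000) = 7 * 269 / (1.6 * 2.9 * 1000) = 0.4058

0.4058


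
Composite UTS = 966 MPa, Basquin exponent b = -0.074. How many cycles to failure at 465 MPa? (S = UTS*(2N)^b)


N = 0.5 * (S/UTS)^(1/b) = 0.5 * (465/966)^(1/-0.074) = 9768.7099 cycles

9768.7099 cycles


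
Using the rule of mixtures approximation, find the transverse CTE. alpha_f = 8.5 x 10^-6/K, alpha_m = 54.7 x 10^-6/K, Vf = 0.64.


alpha_2 = alpha_f*Vf + alpha_m*(1-Vf) = 8.5*0.64 + 54.7*0.36 = 25.1 x 10^-6/K

25.1 x 10^-6/K


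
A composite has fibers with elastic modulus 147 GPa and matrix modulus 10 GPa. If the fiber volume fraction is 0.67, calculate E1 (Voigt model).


E1 = Ef*Vf + Em*(1-Vf) = 147*0.67 + 10*0.33 = 101.79 GPa

101.79 GPa


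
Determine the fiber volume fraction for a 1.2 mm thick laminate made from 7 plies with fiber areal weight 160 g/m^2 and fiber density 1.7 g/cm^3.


Vf = n * FAW / (rho_f * h * 1000) = 7 * 160 / (1.7 * 1.2 * 1000) = 0.549

0.549


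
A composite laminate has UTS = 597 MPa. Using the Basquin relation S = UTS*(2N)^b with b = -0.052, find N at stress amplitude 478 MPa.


N = 0.5 * (S/UTS)^(1/b) = 0.5 * (478/597)^(1/-0.052) = 35.9445 cycles

35.9445 cycles


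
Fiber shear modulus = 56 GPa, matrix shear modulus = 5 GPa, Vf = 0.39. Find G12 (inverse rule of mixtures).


1/G12 = Vf/Gf + (1-Vf)/Gm = 0.39/56 + 0.61/5
G12 = 7.75 GPa

7.75 GPa


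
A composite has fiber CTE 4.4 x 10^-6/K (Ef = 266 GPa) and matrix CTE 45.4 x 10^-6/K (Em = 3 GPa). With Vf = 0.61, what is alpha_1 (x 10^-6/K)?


E1 = Ef*Vf + Em*(1-Vf) = 163.43
alpha_1 = (alpha_f*Ef*Vf + alpha_m*Em*(1-Vf))/E1 = 4.69 x 10^-6/K

4.69 x 10^-6/K


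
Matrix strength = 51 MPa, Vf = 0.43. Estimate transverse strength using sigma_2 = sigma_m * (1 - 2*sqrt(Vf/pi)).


factor = 1 - 2*sqrt(0.43/pi) = 0.2601
sigma_2 = 51 * 0.2601 = 13.26 MPa

13.26 MPa


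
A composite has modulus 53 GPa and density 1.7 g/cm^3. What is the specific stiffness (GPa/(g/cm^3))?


Specific stiffness = E/rho = 53/1.7 = 31.2 GPa/(g/cm^3)

31.2 GPa/(g/cm^3)


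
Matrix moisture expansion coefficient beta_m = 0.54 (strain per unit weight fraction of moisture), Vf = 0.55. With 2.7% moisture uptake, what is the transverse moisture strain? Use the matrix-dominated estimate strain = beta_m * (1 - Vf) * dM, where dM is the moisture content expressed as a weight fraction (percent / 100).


dM = 2.7/100 = 0.027
strain = beta_m * (1-Vf) * dM = 0.54 * 0.45 * 0.027 = 0.006561

0.006561


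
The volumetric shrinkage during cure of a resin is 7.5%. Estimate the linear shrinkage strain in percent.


Linear shrinkage ≈ vol_shrink/3 = 7.5/3 = 2.5%

2.5%


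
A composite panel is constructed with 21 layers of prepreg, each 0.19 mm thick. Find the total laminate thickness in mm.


h = n * t_ply = 21 * 0.19 = 3.99 mm

3.99 mm


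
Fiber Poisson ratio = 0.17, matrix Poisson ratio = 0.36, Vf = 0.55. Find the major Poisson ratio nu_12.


nu_12 = nu_f*Vf + nu_m*(1-Vf) = 0.17*0.55 + 0.36*0.45 = 0.2555

0.2555


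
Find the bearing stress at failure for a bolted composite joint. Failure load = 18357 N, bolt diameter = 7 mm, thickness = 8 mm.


sigma_br = F/(d*h) = 18357/(7*8) = 327.8 MPa

327.8 MPa


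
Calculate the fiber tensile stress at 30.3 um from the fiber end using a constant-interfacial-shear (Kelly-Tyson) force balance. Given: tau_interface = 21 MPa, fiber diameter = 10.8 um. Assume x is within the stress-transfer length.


Force balance: sigma_f * (pi*d^2/4) = tau * (pi*d) * x  ->  sigma_f = 4 * tau * x / d
sigma_f = 4 * 21 * 30.3 / 10.8 = 235.7 MPa

235.7 MPa


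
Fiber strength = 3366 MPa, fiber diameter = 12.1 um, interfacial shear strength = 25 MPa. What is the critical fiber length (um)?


Lc = sigma_f * d / (2 * tau_i) = 3366 * 12.1 / (2 * 25) = 814.6 um

814.6 um


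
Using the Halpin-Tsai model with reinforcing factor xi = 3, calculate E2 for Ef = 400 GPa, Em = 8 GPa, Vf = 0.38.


eta = (Ef/Em - 1)/(Ef/Em + xi) = (50.0 - 1)/(50.0 + 3) = 0.9245
E2 = Em*(1+xi*eta*Vf)/(1-eta*Vf) = 25.33 GPa

25.33 GPa


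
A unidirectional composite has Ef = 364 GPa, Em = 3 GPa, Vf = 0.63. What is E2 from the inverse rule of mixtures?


1/E2 = Vf/Ef + (1-Vf)/Em = 0.63/364 + 0.37/3
E2 = 8.0 GPa

8.0 GPa


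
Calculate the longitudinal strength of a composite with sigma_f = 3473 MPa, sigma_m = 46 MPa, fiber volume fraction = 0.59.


sigma_1 = sigma_f*Vf + sigma_m*(1-Vf) = 3473*0.59 + 46*0.41 = 2067.9 MPa

2067.9 MPa


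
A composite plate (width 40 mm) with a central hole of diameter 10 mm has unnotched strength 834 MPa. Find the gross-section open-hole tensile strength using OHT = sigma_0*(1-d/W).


OHT = sigma_0*(1-d/W) = 834*(1-10/40) = 625.5 MPa

625.5 MPa


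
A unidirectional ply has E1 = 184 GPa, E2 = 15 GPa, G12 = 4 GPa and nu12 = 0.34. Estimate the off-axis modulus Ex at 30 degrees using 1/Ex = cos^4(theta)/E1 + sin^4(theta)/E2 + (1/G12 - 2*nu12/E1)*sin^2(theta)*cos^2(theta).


cos^4(30) = 0.5625, sin^4(30) = 0.0625, sin^2(30)*cos^2(30) = 0.1875
1/G12 - 2*nu12/E1 = 1/4 - 2*0.34/184 = 0.246304 GPa^-1
1/Ex = 0.5625/184 + 0.0625/15 + 0.246304*0.1875 = 0.0534058 GPa^-1
Ex = 18.72 GPa

18.72 GPa


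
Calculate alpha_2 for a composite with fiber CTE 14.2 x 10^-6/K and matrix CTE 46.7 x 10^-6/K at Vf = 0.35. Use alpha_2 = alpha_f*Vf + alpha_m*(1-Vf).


alpha_2 = alpha_f*Vf + alpha_m*(1-Vf) = 14.2*0.35 + 46.7*0.65 = 35.3 x 10^-6/K

35.3 x 10^-6/K


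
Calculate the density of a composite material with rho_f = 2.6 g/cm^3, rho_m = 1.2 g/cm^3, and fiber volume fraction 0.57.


rho_c = rho_f*Vf + rho_m*(1-Vf) = 2.6*0.57 + 1.2*0.43 = 1.998 g/cm^3

1.998 g/cm^3


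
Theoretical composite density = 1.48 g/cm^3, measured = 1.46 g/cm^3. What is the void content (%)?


Void% = (rho_theo - rho_actual)/rho_theo * 100 = (1.48 - 1.46)/1.48 * 100 = 1.35%

1.35%


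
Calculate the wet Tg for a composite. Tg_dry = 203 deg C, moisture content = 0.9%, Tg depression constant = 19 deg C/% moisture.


Tg_wet = Tg_dry - k*moisture = 203 - 19*0.9 = 185.9 deg C

185.9 deg C


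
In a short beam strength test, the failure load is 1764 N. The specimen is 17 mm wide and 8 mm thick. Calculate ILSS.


ILSS = 3F/(4bh) = 3*1764/(4*17*8) = 9.73 MPa

9.73 MPa


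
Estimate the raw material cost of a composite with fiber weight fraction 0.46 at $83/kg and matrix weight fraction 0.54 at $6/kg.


Cost = cost_f*Wf + cost_m*Wm = 83*0.46 + 6*0.54 = $41.42/kg

$41.42/kg


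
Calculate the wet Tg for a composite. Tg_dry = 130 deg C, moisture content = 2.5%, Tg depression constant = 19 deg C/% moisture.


Tg_wet = Tg_dry - k*moisture = 130 - 19*2.5 = 82.5 deg C

82.5 deg C


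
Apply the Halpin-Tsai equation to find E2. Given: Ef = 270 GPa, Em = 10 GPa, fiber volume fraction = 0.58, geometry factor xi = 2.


eta = (Ef/Em - 1)/(Ef/Em + xi) = (27.0 - 1)/(27.0 + 2) = 0.8966
E2 = Em*(1+xi*eta*Vf)/(1-eta*Vf) = 42.5 GPa

42.5 GPa


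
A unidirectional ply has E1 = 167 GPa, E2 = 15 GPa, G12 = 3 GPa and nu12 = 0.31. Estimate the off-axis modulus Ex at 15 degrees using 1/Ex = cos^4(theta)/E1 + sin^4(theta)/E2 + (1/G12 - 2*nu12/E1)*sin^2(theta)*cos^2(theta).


cos^4(15) = 0.870513, sin^4(15) = 0.004487, sin^2(15)*cos^2(15) = 0.0625
1/G12 - 2*nu12/E1 = 1/3 - 2*0.31/167 = 0.329621 GPa^-1
1/Ex = 0.870513/167 + 0.004487/15 + 0.329621*0.0625 = 0.0261131 GPa^-1
Ex = 38.29 GPa

38.29 GPa


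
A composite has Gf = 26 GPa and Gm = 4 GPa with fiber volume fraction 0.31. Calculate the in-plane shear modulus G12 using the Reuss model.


1/G12 = Vf/Gf + (1-Vf)/Gm = 0.31/26 + 0.69/4
G12 = 5.42 GPa

5.42 GPa


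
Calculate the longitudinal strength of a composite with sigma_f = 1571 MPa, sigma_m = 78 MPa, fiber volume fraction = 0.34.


sigma_1 = sigma_f*Vf + sigma_m*(1-Vf) = 1571*0.34 + 78*0.66 = 585.6 MPa

585.6 MPa


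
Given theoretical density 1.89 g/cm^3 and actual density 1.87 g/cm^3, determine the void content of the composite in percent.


Void% = (rho_theo - rho_actual)/rho_theo * 100 = (1.89 - 1.87)/1.89 * 100 = 1.06%

1.06%


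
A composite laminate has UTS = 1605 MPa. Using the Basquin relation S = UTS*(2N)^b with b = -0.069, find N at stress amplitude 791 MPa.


N = 0.5 * (S/UTS)^(1/b) = 0.5 * (791/1605)^(1/-0.069) = 14209.2850 cycles

14209.2850 cycles


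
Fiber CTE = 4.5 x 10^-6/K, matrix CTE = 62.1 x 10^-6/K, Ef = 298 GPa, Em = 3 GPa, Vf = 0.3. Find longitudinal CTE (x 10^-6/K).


E1 = Ef*Vf + Em*(1-Vf) = 91.5
alpha_1 = (alpha_f*Ef*Vf + alpha_m*Em*(1-Vf))/E1 = 5.82 x 10^-6/K

5.82 x 10^-6/K


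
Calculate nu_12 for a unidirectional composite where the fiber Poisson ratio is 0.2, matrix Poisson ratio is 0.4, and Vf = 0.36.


nu_12 = nu_f*Vf + nu_m*(1-Vf) = 0.2*0.36 + 0.4*0.64 = 0.328

0.328


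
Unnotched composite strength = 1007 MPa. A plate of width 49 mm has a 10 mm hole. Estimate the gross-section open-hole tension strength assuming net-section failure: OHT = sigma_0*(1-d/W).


OHT = sigma_0*(1-d/W) = 1007*(1-10/49) = 801.5 MPa

801.5 MPa


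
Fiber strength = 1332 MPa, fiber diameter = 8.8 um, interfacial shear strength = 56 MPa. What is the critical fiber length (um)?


Lc = sigma_f * d / (2 * tau_i) = 1332 * 8.8 / (2 * 56) = 104.7 um

104.7 um


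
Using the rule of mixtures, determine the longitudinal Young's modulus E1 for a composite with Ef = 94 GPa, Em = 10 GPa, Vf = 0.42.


E1 = Ef*Vf + Em*(1-Vf) = 94*0.42 + 10*0.58 = 45.28 GPa

45.28 GPa


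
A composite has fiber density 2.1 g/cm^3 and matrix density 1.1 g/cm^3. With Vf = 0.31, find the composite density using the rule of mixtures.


rho_c = rho_f*Vf + rho_m*(1-Vf) = 2.1*0.31 + 1.1*0.69 = 1.41 g/cm^3

1.41 g/cm^3


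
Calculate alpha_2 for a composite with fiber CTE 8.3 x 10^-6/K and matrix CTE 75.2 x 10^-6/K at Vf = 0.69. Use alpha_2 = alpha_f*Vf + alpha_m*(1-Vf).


alpha_2 = alpha_f*Vf + alpha_m*(1-Vf) = 8.3*0.69 + 75.2*0.31 = 29.0 x 10^-6/K

29.0 x 10^-6/K


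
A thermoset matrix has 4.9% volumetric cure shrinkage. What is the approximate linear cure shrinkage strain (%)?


Linear shrinkage ≈ vol_shrink/3 = 4.9/3 = 1.633%

1.633%


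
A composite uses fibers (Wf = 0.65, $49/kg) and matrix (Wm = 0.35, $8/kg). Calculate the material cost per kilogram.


Cost = cost_f*Wf + cost_m*Wm = 49*0.65 + 8*0.35 = $34.65/kg

$34.65/kg


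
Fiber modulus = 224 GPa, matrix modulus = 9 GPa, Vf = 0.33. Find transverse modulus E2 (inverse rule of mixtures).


1/E2 = Vf/Ef + (1-Vf)/Em = 0.33/224 + 0.67/9
E2 = 13.17 GPa

13.17 GPa


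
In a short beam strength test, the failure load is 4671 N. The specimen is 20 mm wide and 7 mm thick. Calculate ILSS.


ILSS = 3F/(4bh) = 3*4671/(4*20*7) = 25.02 MPa

25.02 MPa


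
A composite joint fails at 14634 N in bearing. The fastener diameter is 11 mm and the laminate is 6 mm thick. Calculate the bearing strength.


sigma_br = F/(d*h) = 14634/(11*6) = 221.7 MPa

221.7 MPa


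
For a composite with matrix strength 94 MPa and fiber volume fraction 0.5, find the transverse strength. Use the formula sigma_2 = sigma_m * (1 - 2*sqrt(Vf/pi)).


factor = 1 - 2*sqrt(0.5/pi) = 0.2021
sigma_2 = 94 * 0.2021 = 19.0 MPa

19.0 MPa


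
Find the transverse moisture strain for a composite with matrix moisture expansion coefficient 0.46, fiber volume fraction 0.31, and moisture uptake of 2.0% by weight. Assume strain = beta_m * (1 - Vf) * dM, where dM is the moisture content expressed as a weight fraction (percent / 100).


dM = 2.0/100 = 0.02
strain = beta_m * (1-Vf) * dM = 0.46 * 0.69 * 0.02 = 0.006348

0.006348


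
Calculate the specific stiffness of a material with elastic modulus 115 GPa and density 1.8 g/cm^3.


Specific stiffness = E/rho = 115/1.8 = 63.9 GPa/(g/cm^3)

63.9 GPa/(g/cm^3)


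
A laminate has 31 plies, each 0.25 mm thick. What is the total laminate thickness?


h = n * t_ply = 31 * 0.25 = 7.75 mm

7.75 mm


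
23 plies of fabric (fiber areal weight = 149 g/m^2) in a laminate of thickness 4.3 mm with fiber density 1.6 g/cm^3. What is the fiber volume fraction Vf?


Vf = n * FAW / (rho_f * h * 1000) = 23 * 149 / (1.6 * 4.3 * 1000) = 0.4981

0.4981


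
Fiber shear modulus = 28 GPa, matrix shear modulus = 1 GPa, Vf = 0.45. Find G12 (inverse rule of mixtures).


1/G12 = Vf/Gf + (1-Vf)/Gm = 0.45/28 + 0.55/1
G12 = 1.77 GPa

1.77 GPa


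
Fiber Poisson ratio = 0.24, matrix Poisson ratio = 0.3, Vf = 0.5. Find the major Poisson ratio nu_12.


nu_12 = nu_f*Vf + nu_m*(1-Vf) = 0.24*0.5 + 0.3*0.5 = 0.27

0.27


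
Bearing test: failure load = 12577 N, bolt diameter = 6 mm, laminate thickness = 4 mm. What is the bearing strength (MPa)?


sigma_br = F/(d*h) = 12577/(6*4) = 524.0 MPa

524.0 MPa


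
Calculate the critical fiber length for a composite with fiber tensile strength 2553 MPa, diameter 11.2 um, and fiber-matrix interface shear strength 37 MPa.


Lc = sigma_f * d / (2 * tau_i) = 2553 * 11.2 / (2 * 37) = 386.4 um

386.4 um


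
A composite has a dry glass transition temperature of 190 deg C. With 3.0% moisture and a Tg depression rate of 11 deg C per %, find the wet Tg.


Tg_wet = Tg_dry - k*moisture = 190 - 11*3.0 = 157.0 deg C

157.0 deg C


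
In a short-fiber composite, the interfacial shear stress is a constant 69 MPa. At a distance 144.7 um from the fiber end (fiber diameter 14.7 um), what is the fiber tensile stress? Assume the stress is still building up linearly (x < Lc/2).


Force balance: sigma_f * (pi*d^2/4) = tau * (pi*d) * x  ->  sigma_f = 4 * tau * x / d
sigma_f = 4 * 69 * 144.7 / 14.7 = 2716.8 MPa

2716.8 MPa


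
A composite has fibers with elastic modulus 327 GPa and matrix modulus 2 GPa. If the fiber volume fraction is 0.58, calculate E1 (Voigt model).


E1 = Ef*Vf + Em*(1-Vf) = 327*0.58 + 2*0.42 = 190.5 GPa

190.5 GPa


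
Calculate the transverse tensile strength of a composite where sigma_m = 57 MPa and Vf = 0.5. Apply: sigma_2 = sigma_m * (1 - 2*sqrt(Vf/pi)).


factor = 1 - 2*sqrt(0.5/pi) = 0.2021
sigma_2 = 57 * 0.2021 = 11.52 MPa

11.52 MPa


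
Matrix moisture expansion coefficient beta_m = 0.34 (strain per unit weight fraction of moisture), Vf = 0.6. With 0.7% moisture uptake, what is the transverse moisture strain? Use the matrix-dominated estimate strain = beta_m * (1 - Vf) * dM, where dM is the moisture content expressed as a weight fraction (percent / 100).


dM = 0.7/100 = 0.007
strain = beta_m * (1-Vf) * dM = 0.34 * 0.4 * 0.007 = 0.000952

0.000952


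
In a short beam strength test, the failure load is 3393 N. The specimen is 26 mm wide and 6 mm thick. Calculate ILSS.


ILSS = 3F/(4bh) = 3*3393/(4*26*6) = 16.31 MPa

16.31 MPa


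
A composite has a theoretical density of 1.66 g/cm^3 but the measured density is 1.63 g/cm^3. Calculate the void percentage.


Void% = (rho_theo - rho_actual)/rho_theo * 100 = (1.66 - 1.63)/1.66 * 100 = 1.81%

1.81%


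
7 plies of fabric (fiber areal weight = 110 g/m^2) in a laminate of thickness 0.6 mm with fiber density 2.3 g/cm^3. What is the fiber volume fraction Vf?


Vf = n * FAW / (rho_f * h * 1000) = 7 * 110 / (2.3 * 0.6 * 1000) = 0.558

0.558


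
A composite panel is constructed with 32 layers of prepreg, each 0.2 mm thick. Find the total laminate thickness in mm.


h = n * t_ply = 32 * 0.2 = 6.4 mm

6.4 mm


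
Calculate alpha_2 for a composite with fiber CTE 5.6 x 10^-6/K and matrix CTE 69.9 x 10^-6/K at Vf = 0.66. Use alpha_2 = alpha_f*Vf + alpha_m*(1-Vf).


alpha_2 = alpha_f*Vf + alpha_m*(1-Vf) = 5.6*0.66 + 69.9*0.34 = 27.5 x 10^-6/K

27.5 x 10^-6/K


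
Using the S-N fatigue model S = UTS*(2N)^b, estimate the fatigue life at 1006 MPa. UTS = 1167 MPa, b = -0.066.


N = 0.5 * (S/UTS)^(1/b) = 0.5 * (1006/1167)^(1/-0.066) = 4.7406 cycles

4.7406 cycles


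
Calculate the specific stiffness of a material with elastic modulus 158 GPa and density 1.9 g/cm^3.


Specific stiffness = E/rho = 158/1.9 = 83.2 GPa/(g/cm^3)

83.2 GPa/(g/cm^3)


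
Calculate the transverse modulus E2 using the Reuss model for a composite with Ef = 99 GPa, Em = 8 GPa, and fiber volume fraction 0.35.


1/E2 = Vf/Ef + (1-Vf)/Em = 0.35/99 + 0.65/8
E2 = 11.79 GPa

11.79 GPa


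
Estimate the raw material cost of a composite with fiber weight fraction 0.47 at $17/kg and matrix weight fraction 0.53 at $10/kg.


Cost = cost_f*Wf + cost_m*Wm = 17*0.47 + 10*0.53 = $13.29/kg

$13.29/kg


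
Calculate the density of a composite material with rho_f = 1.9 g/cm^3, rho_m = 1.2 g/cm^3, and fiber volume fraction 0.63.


rho_c = rho_f*Vf + rho_m*(1-Vf) = 1.9*0.63 + 1.2*0.37 = 1.641 g/cm^3

1.641 g/cm^3


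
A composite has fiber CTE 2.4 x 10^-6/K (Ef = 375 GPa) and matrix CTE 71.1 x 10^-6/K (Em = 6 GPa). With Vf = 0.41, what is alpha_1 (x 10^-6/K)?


E1 = Ef*Vf + Em*(1-Vf) = 157.29
alpha_1 = (alpha_f*Ef*Vf + alpha_m*Em*(1-Vf))/E1 = 3.95 x 10^-6/K

3.95 x 10^-6/K


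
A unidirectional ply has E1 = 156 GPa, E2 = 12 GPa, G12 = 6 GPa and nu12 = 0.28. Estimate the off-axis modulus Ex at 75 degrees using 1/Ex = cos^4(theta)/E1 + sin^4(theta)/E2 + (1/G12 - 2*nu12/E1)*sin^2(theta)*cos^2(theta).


cos^4(75) = 0.004487, sin^4(75) = 0.870513, sin^2(75)*cos^2(75) = 0.0625
1/G12 - 2*nu12/E1 = 1/6 - 2*0.28/156 = 0.163077 GPa^-1
1/Ex = 0.004487/156 + 0.870513/12 + 0.163077*0.0625 = 0.0827638 GPa^-1
Ex = 12.08 GPa

12.08 GPa


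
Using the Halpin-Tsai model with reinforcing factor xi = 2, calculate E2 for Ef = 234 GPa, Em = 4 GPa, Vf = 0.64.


eta = (Ef/Em - 1)/(Ef/Em + xi) = (58.5 - 1)/(58.5 + 2) = 0.9504
E2 = Em*(1+xi*eta*Vf)/(1-eta*Vf) = 22.63 GPa

22.63 GPa


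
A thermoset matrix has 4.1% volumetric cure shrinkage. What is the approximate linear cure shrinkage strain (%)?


Linear shrinkage ≈ vol_shrink/3 = 4.1/3 = 1.367%

1.367%


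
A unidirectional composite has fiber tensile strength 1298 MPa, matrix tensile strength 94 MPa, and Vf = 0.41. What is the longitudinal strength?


sigma_1 = sigma_f*Vf + sigma_m*(1-Vf) = 1298*0.41 + 94*0.59 = 587.6 MPa

587.6 MPa


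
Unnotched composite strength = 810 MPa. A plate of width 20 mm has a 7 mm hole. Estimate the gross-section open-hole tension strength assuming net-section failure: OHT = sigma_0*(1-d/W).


OHT = sigma_0*(1-d/W) = 810*(1-7/20) = 526.5 MPa

526.5 MPa


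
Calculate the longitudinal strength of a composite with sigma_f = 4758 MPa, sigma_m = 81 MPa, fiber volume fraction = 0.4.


sigma_1 = sigma_f*Vf + sigma_m*(1-Vf) = 4758*0.4 + 81*0.6 = 1951.8 MPa

1951.8 MPa


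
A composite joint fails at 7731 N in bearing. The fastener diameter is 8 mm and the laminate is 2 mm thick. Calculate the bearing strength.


sigma_br = F/(d*h) = 7731/(8*2) = 483.2 MPa

483.2 MPa


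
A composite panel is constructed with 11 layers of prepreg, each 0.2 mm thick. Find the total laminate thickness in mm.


h = n * t_ply = 11 * 0.2 = 2.2 mm

2.2 mm


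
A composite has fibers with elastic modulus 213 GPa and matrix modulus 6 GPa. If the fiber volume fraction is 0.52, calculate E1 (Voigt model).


E1 = Ef*Vf + Em*(1-Vf) = 213*0.52 + 6*0.48 = 113.64 GPa

113.64 GPa


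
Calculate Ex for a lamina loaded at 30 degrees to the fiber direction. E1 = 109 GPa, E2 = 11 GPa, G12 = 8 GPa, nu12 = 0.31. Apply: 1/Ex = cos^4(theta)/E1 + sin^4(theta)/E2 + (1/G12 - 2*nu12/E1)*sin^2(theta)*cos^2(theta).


cos^4(30) = 0.5625, sin^4(30) = 0.0625, sin^2(30)*cos^2(30) = 0.1875
1/G12 - 2*nu12/E1 = 1/8 - 2*0.31/109 = 0.119312 GPa^-1
1/Ex = 0.5625/109 + 0.0625/11 + 0.119312*0.1875 = 0.0332134 GPa^-1
Ex = 30.11 GPa

30.11 GPa


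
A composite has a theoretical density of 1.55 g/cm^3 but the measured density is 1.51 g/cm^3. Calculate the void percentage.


Void% = (rho_theo - rho_actual)/rho_theo * 100 = (1.55 - 1.51)/1.55 * 100 = 2.58%

2.58%


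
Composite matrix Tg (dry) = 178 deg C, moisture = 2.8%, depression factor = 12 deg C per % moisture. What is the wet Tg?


Tg_wet = Tg_dry - k*moisture = 178 - 12*2.8 = 144.4 deg C

144.4 deg C


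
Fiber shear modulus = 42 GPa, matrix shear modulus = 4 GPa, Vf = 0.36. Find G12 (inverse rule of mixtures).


1/G12 = Vf/Gf + (1-Vf)/Gm = 0.36/42 + 0.64/4
G12 = 5.93 GPa

5.93 GPa


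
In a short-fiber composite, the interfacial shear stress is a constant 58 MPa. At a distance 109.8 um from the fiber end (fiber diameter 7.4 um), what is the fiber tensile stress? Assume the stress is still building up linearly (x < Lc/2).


Force balance: sigma_f * (pi*d^2/4) = tau * (pi*d) * x  ->  sigma_f = 4 * tau * x / d
sigma_f = 4 * 58 * 109.8 / 7.4 = 3442.4 MPa

3442.4 MPa


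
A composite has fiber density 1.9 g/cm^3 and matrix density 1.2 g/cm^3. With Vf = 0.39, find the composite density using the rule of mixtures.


rho_c = rho_f*Vf + rho_m*(1-Vf) = 1.9*0.39 + 1.2*0.61 = 1.473 g/cm^3

1.473 g/cm^3


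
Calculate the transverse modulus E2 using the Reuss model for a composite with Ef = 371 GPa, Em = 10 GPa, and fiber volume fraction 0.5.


1/E2 = Vf/Ef + (1-Vf)/Em = 0.5/371 + 0.5/10
E2 = 19.48 GPa

19.48 GPa


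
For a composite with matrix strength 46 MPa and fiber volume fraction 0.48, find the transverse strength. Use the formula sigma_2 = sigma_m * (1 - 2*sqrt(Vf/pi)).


factor = 1 - 2*sqrt(0.48/pi) = 0.2182
sigma_2 = 46 * 0.2182 = 10.04 MPa

10.04 MPa
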